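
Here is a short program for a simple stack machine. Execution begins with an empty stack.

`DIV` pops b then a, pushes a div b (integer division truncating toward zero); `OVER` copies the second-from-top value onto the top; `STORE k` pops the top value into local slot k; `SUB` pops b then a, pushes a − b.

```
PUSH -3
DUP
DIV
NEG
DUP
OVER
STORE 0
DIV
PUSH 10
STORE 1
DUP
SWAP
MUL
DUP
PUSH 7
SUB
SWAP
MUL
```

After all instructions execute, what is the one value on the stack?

PUSH -3 -> [-3]
DUP     -> [-3, -3]
DIV     -> [1]
NEG     -> [-1]
DUP     -> [-1, -1]
OVER    -> [-1, -1, -1]
STORE 0 -> [-1, -1]
DIV     -> [1]
PUSH 10 -> [1, 10]
STORE 1 -> [1]
DUP     -> [1, 1]
SWAP    -> [1, 1]
MUL     -> [1]
DUP     -> [1, 1]
PUSH 7  -> [1, 1, 7]
SUB     -> [1, -6]
SWAP    -> [-6, 1]
MUL     -> [-6]

-6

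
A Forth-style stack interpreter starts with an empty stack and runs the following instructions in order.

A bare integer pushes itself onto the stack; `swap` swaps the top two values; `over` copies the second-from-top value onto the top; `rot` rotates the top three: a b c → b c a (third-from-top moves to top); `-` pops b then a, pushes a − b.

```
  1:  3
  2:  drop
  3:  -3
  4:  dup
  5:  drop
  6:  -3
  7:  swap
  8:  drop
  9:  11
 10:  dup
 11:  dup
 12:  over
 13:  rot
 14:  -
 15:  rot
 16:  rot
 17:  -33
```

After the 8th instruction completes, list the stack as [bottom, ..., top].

3    -> [3]
drop -> []
-3   -> [-3]
dup  -> [-3, -3]
drop -> [-3]
-3   -> [-3, -3]
swap -> [-3, -3]
drop -> [-3]

[-3]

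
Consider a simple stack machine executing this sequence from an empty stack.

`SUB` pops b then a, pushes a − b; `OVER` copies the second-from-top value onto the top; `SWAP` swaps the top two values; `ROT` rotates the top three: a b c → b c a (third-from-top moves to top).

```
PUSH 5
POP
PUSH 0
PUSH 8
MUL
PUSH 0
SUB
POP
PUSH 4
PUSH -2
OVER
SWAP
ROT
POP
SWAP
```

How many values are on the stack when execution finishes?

PUSH 5  : [5]
POP     : []
PUSH 0  : [0]
PUSH 8  : [0, 8]
MUL     : [0]
PUSH 0  : [0, 0]
SUB     : [0]
POP     : []
PUSH 4  : [4]
PUSH -2 : [4, -2]
OVER    : [4, -2, 4]
SWAP    : [4, 4, -2]
ROT     : [4, -2, 4]
POP     : [4, -2]
SWAP    : [-2, 4]

2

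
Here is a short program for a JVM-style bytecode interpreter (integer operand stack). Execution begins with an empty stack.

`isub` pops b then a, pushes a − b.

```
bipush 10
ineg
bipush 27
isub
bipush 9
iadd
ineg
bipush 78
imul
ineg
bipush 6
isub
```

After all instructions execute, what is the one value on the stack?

-2190

bipush 10 -> [10]
ineg      -> [-10]
bipush 27 -> [-10, 27]
isub      -> [-37]
bipush 9  -> [-37, 9]
iadd      -> [-28]
ineg      -> [28]
bipush 78 -> [28, 78]
imul      -> [2184]
ineg      -> [-2184]
bipush 6  -> [-2184, 6]
isub      -> [-2190]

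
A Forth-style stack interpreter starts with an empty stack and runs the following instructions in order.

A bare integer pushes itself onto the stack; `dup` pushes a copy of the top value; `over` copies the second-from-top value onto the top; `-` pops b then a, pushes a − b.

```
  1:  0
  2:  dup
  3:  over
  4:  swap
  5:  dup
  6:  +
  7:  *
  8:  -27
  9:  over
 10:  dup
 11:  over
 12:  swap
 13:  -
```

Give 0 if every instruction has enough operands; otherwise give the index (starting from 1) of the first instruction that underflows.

0

0    → 0
dup  → 0 0
over → 0 0 0
swap → 0 0 0
dup  → 0 0 0 0
+    → 0 0 0
*    → 0 0
-27  → 0 0 -27
over → 0 0 -27 0
dup  → 0 0 -27 0 0
over → 0 0 -27 0 0 0
swap → 0 0 -27 0 0 0
-    → 0 0 -27 0 0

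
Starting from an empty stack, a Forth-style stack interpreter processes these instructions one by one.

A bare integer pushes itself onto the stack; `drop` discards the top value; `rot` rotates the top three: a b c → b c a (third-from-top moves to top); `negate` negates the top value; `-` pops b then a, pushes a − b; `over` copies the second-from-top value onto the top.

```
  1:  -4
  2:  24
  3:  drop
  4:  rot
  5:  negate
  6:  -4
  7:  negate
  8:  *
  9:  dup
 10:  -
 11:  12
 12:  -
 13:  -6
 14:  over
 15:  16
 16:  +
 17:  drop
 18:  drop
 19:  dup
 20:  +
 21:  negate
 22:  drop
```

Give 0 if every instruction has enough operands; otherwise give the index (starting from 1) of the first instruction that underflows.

4

-4   → [-4]
24   → [-4, 24]
drop → [-4]
rot  — needs 3 operands, stack has 1 → underflow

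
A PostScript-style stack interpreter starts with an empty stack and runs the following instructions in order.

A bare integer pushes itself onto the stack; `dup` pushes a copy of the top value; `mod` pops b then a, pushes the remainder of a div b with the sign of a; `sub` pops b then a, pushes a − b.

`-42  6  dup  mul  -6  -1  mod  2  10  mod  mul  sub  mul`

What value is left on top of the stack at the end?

-42 -> [-42]
6   -> [-42, 6]
dup -> [-42, 6, 6]
mul -> [-42, 36]
-6  -> [-42, 36, -6]
-1  -> [-42, 36, -6, -1]
mod -> [-42, 36, 0]
2   -> [-42, 36, 0, 2]
10  -> [-42, 36, 0, 2, 10]
mod -> [-42, 36, 0, 2]
mul -> [-42, 36, 0]
sub -> [-42, 36]
mul -> [-1512]

-1512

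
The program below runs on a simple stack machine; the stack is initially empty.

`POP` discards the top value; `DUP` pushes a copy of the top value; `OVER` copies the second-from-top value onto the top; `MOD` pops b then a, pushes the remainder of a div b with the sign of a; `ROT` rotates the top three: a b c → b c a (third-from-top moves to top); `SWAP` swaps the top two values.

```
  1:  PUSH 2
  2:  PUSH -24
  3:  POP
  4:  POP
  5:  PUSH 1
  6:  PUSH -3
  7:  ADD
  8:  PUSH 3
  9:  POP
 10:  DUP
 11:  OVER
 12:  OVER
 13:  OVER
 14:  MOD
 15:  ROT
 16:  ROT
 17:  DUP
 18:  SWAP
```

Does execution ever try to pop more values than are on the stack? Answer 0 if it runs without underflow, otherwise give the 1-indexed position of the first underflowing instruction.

PUSH 2   -> 2
PUSH -24 -> 2 -24
POP      -> 2
POP      -> (empty)
PUSH 1   -> 1
PUSH -3  -> 1 -3
ADD      -> -2
PUSH 3   -> -2 3
POP      -> -2
DUP      -> -2 -2
OVER     -> -2 -2 -2
OVER     -> -2 -2 -2 -2
OVER     -> -2 -2 -2 -2 -2
MOD      -> -2 -2 -2 0
ROT      -> -2 -2 0 -2
ROT      -> -2 0 -2 -2
DUP      -> -2 0 -2 -2 -2
SWAP     -> -2 0 -2 -2 -2

0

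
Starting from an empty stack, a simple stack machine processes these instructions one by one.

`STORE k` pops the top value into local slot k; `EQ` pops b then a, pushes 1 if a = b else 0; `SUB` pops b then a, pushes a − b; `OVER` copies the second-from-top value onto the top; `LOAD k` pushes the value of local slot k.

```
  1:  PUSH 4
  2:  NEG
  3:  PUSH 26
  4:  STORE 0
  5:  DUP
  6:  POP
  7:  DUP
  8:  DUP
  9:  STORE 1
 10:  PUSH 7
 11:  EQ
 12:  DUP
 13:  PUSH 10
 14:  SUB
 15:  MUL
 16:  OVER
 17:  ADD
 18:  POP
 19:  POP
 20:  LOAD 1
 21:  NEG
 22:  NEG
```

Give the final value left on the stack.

-4

PUSH 4  -> [4]
NEG     -> [-4]
PUSH 26 -> [-4, 26]
STORE 0 -> [-4]
DUP     -> [-4, -4]
POP     -> [-4]
DUP     -> [-4, -4]
DUP     -> [-4, -4, -4]
STORE 1 -> [-4, -4]
PUSH 7  -> [-4, -4, 7]
EQ      -> [-4, 0]
DUP     -> [-4, 0, 0]
PUSH 10 -> [-4, 0, 0, 10]
SUB     -> [-4, 0, -10]
MUL     -> [-4, 0]
OVER    -> [-4, 0, -4]
ADD     -> [-4, -4]
POP     -> [-4]
POP     -> []
LOAD 1  -> [-4]
NEG     -> [4]
NEG     -> [-4]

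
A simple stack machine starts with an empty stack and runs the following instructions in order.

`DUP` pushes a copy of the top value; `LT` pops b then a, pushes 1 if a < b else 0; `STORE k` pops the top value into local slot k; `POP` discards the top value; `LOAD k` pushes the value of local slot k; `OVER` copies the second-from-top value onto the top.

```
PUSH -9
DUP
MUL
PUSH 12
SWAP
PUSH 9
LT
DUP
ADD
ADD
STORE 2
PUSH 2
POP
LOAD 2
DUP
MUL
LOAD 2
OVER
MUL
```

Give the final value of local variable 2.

12

PUSH -9  -9
DUP      -9 -9
MUL      81
PUSH 12  81 12
SWAP     12 81
PUSH 9   12 81 9
LT       12 0
DUP      12 0 0
ADD      12 0
ADD      12
STORE 2  (empty)
PUSH 2   2
POP      (empty)
LOAD 2   12
DUP      12 12
MUL      144
LOAD 2   144 12
OVER     144 12 144
MUL      144 1728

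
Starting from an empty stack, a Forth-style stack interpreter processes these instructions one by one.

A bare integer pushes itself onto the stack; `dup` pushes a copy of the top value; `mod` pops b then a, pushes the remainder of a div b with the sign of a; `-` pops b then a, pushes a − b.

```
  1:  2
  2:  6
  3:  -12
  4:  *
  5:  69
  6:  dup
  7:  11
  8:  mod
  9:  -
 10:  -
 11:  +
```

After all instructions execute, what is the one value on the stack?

-136

2   : [2]
6   : [2, 6]
-12 : [2, 6, -12]
*   : [2, -72]
69  : [2, -72, 69]
dup : [2, -72, 69, 69]
11  : [2, -72, 69, 69, 11]
mod : [2, -72, 69, 3]
-   : [2, -72, 66]
-   : [2, -138]
+   : [-136]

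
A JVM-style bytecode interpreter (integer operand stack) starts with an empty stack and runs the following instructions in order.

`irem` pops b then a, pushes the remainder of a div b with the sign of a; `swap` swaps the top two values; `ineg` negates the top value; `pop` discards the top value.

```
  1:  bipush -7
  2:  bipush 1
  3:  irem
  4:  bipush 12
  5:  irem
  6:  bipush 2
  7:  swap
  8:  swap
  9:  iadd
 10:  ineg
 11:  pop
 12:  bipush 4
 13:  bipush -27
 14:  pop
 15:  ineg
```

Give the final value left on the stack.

bipush -7  -> [-7]
bipush 1   -> [-7, 1]
irem       -> [0]
bipush 12  -> [0, 12]
irem       -> [0]
bipush 2   -> [0, 2]
swap       -> [2, 0]
swap       -> [0, 2]
iadd       -> [2]
ineg       -> [-2]
pop        -> []
bipush 4   -> [4]
bipush -27 -> [4, -27]
pop        -> [4]
ineg       -> [-4]

-4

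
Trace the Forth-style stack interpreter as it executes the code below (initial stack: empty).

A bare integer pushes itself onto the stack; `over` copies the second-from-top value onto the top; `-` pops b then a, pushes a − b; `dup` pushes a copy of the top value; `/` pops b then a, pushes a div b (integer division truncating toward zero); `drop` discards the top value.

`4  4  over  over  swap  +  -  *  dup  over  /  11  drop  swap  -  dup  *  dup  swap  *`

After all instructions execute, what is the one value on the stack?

4    : 4
4    : 4 4
over : 4 4 4
over : 4 4 4 4
swap : 4 4 4 4
+    : 4 4 8
-    : 4 -4
*    : -16
dup  : -16 -16
over : -16 -16 -16
/    : -16 1
11   : -16 1 11
drop : -16 1
swap : 1 -16
-    : 17
dup  : 17 17
*    : 289
dup  : 289 289
swap : 289 289
*    : 83521

83521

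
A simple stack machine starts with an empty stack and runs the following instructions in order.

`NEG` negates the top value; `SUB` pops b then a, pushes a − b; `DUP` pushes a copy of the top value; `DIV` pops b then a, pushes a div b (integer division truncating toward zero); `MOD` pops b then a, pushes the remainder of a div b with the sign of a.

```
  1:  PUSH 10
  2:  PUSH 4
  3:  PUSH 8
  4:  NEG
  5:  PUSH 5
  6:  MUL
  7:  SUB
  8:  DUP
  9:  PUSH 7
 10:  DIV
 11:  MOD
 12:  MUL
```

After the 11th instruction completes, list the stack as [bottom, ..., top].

[10, 2]

PUSH 10 -> [10]
PUSH 4  -> [10, 4]
PUSH 8  -> [10, 4, 8]
NEG     -> [10, 4, -8]
PUSH 5  -> [10, 4, -8, 5]
MUL     -> [10, 4, -40]
SUB     -> [10, 44]
DUP     -> [10, 44, 44]
PUSH 7  -> [10, 44, 44, 7]
DIV     -> [10, 44, 6]
MOD     -> [10, 2]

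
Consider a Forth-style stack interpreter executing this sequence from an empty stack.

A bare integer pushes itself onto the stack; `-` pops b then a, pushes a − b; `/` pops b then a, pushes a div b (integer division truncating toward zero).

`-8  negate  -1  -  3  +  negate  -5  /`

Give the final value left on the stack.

2

-8     -> [-8]
negate -> [8]
-1     -> [8, -1]
-      -> [9]
3      -> [9, 3]
+      -> [12]
negate -> [-12]
-5     -> [-12, -5]
/      -> [2]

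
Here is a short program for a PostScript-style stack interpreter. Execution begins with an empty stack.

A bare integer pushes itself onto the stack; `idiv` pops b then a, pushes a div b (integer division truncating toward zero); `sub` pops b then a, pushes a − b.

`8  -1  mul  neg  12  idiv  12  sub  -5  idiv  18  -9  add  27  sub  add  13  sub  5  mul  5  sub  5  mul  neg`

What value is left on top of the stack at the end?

8    → 8
-1   → 8 -1
mul  → -8
neg  → 8
12   → 8 12
idiv → 0
12   → 0 12
sub  → -12
-5   → -12 -5
idiv → 2
18   → 2 18
-9   → 2 18 -9
add  → 2 9
27   → 2 9 27
sub  → 2 -18
add  → -16
13   → -16 13
sub  → -29
5    → -29 5
mul  → -145
5    → -145 5
sub  → -150
5    → -150 5
mul  → -750
neg  → 750

750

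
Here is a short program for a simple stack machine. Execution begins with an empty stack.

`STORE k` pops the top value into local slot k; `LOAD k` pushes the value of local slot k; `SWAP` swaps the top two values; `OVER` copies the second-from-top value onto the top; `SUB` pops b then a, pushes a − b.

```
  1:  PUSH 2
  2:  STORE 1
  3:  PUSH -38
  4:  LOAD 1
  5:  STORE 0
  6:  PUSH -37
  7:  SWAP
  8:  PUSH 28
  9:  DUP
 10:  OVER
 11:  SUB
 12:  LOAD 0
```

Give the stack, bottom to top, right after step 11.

[-37, -38, 28, 0]

PUSH 2   -> 2
STORE 1  -> (empty)
PUSH -38 -> -38
LOAD 1   -> -38 2
STORE 0  -> -38
PUSH -37 -> -38 -37
SWAP     -> -37 -38
PUSH 28  -> -37 -38 28
DUP      -> -37 -38 28 28
OVER     -> -37 -38 28 28 28
SUB      -> -37 -38 28 0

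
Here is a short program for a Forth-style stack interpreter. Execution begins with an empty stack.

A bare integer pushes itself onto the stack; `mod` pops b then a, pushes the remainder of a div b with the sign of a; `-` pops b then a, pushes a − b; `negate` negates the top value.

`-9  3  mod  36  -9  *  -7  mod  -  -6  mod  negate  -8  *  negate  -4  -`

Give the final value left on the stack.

-12

-9     : [-9]
3      : [-9, 3]
mod    : [0]
36     : [0, 36]
-9     : [0, 36, -9]
*      : [0, -324]
-7     : [0, -324, -7]
mod    : [0, -2]
-      : [2]
-6     : [2, -6]
mod    : [2]
negate : [-2]
-8     : [-2, -8]
*      : [16]
negate : [-16]
-4     : [-16, -4]
-      : [-12]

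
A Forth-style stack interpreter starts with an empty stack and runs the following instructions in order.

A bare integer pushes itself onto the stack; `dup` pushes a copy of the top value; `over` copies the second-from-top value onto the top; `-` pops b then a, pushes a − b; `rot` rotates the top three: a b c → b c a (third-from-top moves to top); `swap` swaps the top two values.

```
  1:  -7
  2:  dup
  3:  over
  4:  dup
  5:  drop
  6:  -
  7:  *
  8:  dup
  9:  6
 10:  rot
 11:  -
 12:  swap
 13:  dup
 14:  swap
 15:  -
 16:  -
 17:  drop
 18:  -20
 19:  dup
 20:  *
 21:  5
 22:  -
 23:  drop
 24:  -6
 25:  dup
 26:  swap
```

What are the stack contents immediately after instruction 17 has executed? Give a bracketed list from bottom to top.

-7   : -7
dup  : -7 -7
over : -7 -7 -7
dup  : -7 -7 -7 -7
drop : -7 -7 -7
-    : -7 0
*    : 0
dup  : 0 0
6    : 0 0 6
rot  : 0 6 0
-    : 0 6
swap : 6 0
dup  : 6 0 0
swap : 6 0 0
-    : 6 0
-    : 6
drop : (empty)

[]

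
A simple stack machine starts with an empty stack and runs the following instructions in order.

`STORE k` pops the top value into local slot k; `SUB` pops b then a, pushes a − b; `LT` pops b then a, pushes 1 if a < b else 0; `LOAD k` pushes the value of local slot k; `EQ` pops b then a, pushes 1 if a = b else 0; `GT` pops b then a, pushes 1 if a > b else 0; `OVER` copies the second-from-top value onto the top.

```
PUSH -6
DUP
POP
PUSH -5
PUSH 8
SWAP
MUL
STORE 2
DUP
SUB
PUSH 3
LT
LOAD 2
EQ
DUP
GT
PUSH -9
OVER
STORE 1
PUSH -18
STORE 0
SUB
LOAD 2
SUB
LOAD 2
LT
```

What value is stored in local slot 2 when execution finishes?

PUSH -6  : -6
DUP      : -6 -6
POP      : -6
PUSH -5  : -6 -5
PUSH 8   : -6 -5 8
SWAP     : -6 8 -5
MUL      : -6 -40
STORE 2  : -6
DUP      : -6 -6
SUB      : 0
PUSH 3   : 0 3
LT       : 1
LOAD 2   : 1 -40
EQ       : 0
DUP      : 0 0
GT       : 0
PUSH -9  : 0 -9
OVER     : 0 -9 0
STORE 1  : 0 -9
PUSH -18 : 0 -9 -18
STORE 0  : 0 -9
SUB      : 9
LOAD 2   : 9 -40
SUB      : 49
LOAD 2   : 49 -40
LT       : 0

-40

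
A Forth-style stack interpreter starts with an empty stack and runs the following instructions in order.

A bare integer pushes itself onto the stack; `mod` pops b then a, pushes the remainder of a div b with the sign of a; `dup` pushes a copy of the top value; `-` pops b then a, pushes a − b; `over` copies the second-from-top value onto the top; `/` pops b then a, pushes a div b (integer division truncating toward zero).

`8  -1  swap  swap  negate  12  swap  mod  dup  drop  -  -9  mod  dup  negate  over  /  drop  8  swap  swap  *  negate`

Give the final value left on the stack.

8      -> [8]
-1     -> [8, -1]
swap   -> [-1, 8]
swap   -> [8, -1]
negate -> [8, 1]
12     -> [8, 1, 12]
swap   -> [8, 12, 1]
mod    -> [8, 0]
dup    -> [8, 0, 0]
drop   -> [8, 0]
-      -> [8]
-9     -> [8, -9]
mod    -> [8]
dup    -> [8, 8]
negate -> [8, -8]
over   -> [8, -8, 8]
/      -> [8, -1]
drop   -> [8]
8      -> [8, 8]
swap   -> [8, 8]
swap   -> [8, 8]
*      -> [64]
negate -> [-64]

-64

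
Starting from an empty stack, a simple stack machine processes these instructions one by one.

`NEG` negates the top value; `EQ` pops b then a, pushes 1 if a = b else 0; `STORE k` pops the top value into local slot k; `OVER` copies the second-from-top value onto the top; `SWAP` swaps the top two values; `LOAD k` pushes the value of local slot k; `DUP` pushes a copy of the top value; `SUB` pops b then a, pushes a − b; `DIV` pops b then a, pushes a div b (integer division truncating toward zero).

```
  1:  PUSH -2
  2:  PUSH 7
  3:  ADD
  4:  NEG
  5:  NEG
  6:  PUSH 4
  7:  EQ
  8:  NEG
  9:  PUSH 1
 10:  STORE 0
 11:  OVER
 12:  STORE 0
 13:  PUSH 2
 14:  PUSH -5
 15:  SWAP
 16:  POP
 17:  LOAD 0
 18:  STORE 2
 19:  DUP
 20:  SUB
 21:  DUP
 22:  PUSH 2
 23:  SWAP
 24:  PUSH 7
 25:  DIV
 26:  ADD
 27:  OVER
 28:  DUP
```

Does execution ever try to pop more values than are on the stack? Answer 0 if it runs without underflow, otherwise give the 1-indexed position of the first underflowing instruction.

PUSH -2 : -2
PUSH 7  : -2 7
ADD     : 5
NEG     : -5
NEG     : 5
PUSH 4  : 5 4
EQ      : 0
NEG     : 0
PUSH 1  : 0 1
STORE 0 : 0
OVER  — needs 2 operands, stack has 1 → underflow

11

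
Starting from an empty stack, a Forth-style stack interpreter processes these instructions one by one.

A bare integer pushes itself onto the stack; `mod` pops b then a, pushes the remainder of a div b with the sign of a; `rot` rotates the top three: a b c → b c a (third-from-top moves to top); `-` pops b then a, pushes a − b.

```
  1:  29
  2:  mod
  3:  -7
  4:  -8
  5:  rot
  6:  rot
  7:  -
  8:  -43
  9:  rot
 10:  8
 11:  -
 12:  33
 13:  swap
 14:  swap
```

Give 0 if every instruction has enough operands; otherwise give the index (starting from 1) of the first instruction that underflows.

29 : [29]
mod  — needs 2 operands, stack has 1 → underflow

2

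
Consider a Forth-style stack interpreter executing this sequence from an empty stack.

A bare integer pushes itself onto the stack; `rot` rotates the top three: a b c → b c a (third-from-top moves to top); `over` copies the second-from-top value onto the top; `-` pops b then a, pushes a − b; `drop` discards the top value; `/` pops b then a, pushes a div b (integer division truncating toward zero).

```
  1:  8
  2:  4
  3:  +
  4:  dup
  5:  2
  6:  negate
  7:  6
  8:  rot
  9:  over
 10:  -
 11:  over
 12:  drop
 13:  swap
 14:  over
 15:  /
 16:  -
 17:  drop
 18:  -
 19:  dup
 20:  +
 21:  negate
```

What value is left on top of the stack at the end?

8      : 8
4      : 8 4
+      : 12
dup    : 12 12
2      : 12 12 2
negate : 12 12 -2
6      : 12 12 -2 6
rot    : 12 -2 6 12
over   : 12 -2 6 12 6
-      : 12 -2 6 6
over   : 12 -2 6 6 6
drop   : 12 -2 6 6
swap   : 12 -2 6 6
over   : 12 -2 6 6 6
/      : 12 -2 6 1
-      : 12 -2 5
drop   : 12 -2
-      : 14
dup    : 14 14
+      : 28
negate : -28

-28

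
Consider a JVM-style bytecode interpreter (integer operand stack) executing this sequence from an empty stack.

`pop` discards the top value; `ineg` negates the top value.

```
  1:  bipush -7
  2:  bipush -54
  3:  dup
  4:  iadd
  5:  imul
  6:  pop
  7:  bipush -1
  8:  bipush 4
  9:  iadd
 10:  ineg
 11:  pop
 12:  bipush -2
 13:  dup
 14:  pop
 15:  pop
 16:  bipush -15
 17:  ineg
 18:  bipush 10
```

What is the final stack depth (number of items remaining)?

bipush -7  -> -7
bipush -54 -> -7 -54
dup        -> -7 -54 -54
iadd       -> -7 -108
imul       -> 756
pop        -> (empty)
bipush -1  -> -1
bipush 4   -> -1 4
iadd       -> 3
ineg       -> -3
pop        -> (empty)
bipush -2  -> -2
dup        -> -2 -2
pop        -> -2
pop        -> (empty)
bipush -15 -> -15
ineg       -> 15
bipush 10  -> 15 10

2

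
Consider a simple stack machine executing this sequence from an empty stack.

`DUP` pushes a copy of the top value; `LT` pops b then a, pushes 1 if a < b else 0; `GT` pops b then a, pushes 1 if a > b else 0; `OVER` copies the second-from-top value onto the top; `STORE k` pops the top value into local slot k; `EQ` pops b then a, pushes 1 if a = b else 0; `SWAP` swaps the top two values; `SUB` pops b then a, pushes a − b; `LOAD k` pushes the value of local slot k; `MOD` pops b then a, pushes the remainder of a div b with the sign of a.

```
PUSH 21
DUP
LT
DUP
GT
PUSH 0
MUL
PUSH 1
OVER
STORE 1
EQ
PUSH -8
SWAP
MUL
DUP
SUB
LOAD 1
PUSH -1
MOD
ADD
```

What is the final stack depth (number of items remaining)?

1

PUSH 21  [21]
DUP      [21, 21]
LT       [0]
DUP      [0, 0]
GT       [0]
PUSH 0   [0, 0]
MUL      [0]
PUSH 1   [0, 1]
OVER     [0, 1, 0]
STORE 1  [0, 1]
EQ       [0]
PUSH -8  [0, -8]
SWAP     [-8, 0]
MUL      [0]
DUP      [0, 0]
SUB      [0]
LOAD 1   [0, 0]
PUSH -1  [0, 0, -1]
MOD      [0, 0]
ADD      [0]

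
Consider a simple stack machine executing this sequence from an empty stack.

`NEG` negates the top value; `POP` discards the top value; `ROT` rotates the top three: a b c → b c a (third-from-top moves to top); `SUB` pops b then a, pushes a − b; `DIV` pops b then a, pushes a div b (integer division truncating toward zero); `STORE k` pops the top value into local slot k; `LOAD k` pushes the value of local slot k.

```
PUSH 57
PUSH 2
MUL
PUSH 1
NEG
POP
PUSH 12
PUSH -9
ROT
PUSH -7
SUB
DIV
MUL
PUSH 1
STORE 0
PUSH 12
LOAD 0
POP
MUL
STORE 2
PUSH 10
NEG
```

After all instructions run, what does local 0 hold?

1

PUSH 57 -> 57
PUSH 2  -> 57 2
MUL     -> 114
PUSH 1  -> 114 1
NEG     -> 114 -1
POP     -> 114
PUSH 12 -> 114 12
PUSH -9 -> 114 12 -9
ROT     -> 12 -9 114
PUSH -7 -> 12 -9 114 -7
SUB     -> 12 -9 121
DIV     -> 12 0
MUL     -> 0
PUSH 1  -> 0 1
STORE 0 -> 0
PUSH 12 -> 0 12
LOAD 0  -> 0 12 1
POP     -> 0 12
MUL     -> 0
STORE 2 -> (empty)
PUSH 10 -> 10
NEG     -> -10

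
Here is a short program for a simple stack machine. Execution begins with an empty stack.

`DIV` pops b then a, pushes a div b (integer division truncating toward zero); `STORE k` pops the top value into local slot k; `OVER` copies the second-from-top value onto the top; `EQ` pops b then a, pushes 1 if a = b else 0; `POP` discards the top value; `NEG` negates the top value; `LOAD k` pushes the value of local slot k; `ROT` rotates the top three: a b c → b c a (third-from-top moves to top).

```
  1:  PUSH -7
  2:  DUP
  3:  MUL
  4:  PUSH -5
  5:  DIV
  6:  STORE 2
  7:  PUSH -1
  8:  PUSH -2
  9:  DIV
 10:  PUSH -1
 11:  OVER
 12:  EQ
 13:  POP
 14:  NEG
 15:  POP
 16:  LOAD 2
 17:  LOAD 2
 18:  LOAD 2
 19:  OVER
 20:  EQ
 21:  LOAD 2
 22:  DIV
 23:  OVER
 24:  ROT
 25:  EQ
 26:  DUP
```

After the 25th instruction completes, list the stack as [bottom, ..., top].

[-9, 0, 1]

PUSH -7 : [-7]
DUP     : [-7, -7]
MUL     : [49]
PUSH -5 : [49, -5]
DIV     : [-9]
STORE 2 : []
PUSH -1 : [-1]
PUSH -2 : [-1, -2]
DIV     : [0]
PUSH -1 : [0, -1]
OVER    : [0, -1, 0]
EQ      : [0, 0]
POP     : [0]
NEG     : [0]
POP     : []
LOAD 2  : [-9]
LOAD 2  : [-9, -9]
LOAD 2  : [-9, -9, -9]
OVER    : [-9, -9, -9, -9]
EQ      : [-9, -9, 1]
LOAD 2  : [-9, -9, 1, -9]
DIV     : [-9, -9, 0]
OVER    : [-9, -9, 0, -9]
ROT     : [-9, 0, -9, -9]
EQ      : [-9, 0, 1]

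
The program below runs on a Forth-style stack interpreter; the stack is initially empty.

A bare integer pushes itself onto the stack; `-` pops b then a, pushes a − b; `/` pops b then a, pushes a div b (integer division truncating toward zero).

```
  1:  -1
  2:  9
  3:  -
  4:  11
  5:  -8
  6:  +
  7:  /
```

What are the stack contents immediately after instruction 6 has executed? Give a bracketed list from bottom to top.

-1  -1
9   -1 9
-   -10
11  -10 11
-8  -10 11 -8
+   -10 3

[-10, 3]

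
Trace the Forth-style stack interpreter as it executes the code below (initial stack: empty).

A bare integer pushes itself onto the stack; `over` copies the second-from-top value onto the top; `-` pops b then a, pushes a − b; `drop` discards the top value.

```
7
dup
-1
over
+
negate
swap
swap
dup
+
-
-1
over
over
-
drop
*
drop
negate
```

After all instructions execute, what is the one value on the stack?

-7

7      → 7
dup    → 7 7
-1     → 7 7 -1
over   → 7 7 -1 7
+      → 7 7 6
negate → 7 7 -6
swap   → 7 -6 7
swap   → 7 7 -6
dup    → 7 7 -6 -6
+      → 7 7 -12
-      → 7 19
-1     → 7 19 -1
over   → 7 19 -1 19
over   → 7 19 -1 19 -1
-      → 7 19 -1 20
drop   → 7 19 -1
*      → 7 -19
drop   → 7
negate → -7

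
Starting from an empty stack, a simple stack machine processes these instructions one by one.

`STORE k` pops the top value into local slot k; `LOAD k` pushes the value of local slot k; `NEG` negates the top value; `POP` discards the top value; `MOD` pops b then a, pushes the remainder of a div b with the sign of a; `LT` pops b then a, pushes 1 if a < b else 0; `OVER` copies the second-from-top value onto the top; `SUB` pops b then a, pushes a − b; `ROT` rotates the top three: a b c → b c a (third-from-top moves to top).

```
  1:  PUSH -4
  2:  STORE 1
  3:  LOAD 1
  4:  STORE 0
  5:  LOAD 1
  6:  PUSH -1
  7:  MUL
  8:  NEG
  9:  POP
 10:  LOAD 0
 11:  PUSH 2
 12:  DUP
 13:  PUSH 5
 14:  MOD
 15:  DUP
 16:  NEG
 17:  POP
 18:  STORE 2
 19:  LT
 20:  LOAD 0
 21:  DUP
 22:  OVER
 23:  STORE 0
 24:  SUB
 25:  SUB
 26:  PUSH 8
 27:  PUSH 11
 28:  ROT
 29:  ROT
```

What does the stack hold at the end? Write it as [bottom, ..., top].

[11, 1, 8]

PUSH -4  -4
STORE 1  (empty)
LOAD 1   -4
STORE 0  (empty)
LOAD 1   -4
PUSH -1  -4 -1
MUL      4
NEG      -4
POP      (empty)
LOAD 0   -4
PUSH 2   -4 2
DUP      -4 2 2
PUSH 5   -4 2 2 5
MOD      -4 2 2
DUP      -4 2 2 2
NEG      -4 2 2 -2
POP      -4 2 2
STORE 2  -4 2
LT       1
LOAD 0   1 -4
DUP      1 -4 -4
OVER     1 -4 -4 -4
STORE 0  1 -4 -4
SUB      1 0
SUB      1
PUSH 8   1 8
PUSH 11  1 8 11
ROT      8 11 1
ROT      11 1 8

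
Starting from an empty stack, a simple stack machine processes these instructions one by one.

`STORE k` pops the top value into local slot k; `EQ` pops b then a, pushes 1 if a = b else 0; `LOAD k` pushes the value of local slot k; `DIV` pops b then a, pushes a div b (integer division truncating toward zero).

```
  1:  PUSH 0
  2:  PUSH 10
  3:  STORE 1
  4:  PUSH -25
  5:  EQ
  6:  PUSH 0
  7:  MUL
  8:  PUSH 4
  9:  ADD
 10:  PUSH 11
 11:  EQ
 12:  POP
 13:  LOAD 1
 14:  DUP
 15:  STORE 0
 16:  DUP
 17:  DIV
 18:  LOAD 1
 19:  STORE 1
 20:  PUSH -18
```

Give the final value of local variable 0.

PUSH 0   -> 0
PUSH 10  -> 0 10
STORE 1  -> 0
PUSH -25 -> 0 -25
EQ       -> 0
PUSH 0   -> 0 0
MUL      -> 0
PUSH 4   -> 0 4
ADD      -> 4
PUSH 11  -> 4 11
EQ       -> 0
POP      -> (empty)
LOAD 1   -> 10
DUP      -> 10 10
STORE 0  -> 10
DUP      -> 10 10
DIV      -> 1
LOAD 1   -> 1 10
STORE 1  -> 1
PUSH -18 -> 1 -18

10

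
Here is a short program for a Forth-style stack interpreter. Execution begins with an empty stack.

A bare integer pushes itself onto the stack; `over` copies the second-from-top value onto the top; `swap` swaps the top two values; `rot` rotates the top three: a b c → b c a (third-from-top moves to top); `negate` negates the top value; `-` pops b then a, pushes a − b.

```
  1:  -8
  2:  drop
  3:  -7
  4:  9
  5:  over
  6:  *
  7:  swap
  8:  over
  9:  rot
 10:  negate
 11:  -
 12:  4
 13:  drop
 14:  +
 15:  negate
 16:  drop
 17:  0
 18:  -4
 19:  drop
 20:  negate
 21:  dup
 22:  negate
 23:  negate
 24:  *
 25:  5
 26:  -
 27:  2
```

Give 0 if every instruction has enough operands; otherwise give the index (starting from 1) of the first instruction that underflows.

-8      -8
drop    (empty)
-7      -7
9       -7 9
over    -7 9 -7
*       -7 -63
swap    -63 -7
over    -63 -7 -63
rot     -7 -63 -63
negate  -7 -63 63
-       -7 -126
4       -7 -126 4
drop    -7 -126
+       -133
negate  133
drop    (empty)
0       0
-4      0 -4
drop    0
negate  0
dup     0 0
negate  0 0
negate  0 0
*       0
5       0 5
-       -5
2       -5 2

0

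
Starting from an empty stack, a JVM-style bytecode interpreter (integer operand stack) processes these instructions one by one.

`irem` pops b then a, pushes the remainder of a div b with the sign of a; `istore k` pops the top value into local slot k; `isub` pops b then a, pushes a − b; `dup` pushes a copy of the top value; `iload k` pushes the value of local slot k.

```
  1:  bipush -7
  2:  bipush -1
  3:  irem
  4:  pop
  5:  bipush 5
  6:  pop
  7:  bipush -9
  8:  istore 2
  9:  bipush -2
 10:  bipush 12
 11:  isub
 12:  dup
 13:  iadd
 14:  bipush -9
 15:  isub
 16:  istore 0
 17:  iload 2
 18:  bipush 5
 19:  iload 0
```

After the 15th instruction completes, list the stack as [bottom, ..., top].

bipush -7 : [-7]
bipush -1 : [-7, -1]
irem      : [0]
pop       : []
bipush 5  : [5]
pop       : []
bipush -9 : [-9]
istore 2  : []
bipush -2 : [-2]
bipush 12 : [-2, 12]
isub      : [-14]
dup       : [-14, -14]
iadd      : [-28]
bipush -9 : [-28, -9]
isub      : [-19]

[-19]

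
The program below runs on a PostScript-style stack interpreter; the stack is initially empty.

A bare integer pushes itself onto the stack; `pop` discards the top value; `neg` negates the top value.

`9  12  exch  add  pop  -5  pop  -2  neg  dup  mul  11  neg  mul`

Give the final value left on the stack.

-44

9    -> 9
12   -> 9 12
exch -> 12 9
add  -> 21
pop  -> (empty)
-5   -> -5
pop  -> (empty)
-2   -> -2
neg  -> 2
dup  -> 2 2
mul  -> 4
11   -> 4 11
neg  -> 4 -11
mul  -> -44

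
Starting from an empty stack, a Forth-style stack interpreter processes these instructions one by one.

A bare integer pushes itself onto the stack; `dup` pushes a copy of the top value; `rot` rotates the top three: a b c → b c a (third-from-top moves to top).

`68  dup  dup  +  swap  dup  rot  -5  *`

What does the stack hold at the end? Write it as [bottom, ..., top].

68   → [68]
dup  → [68, 68]
dup  → [68, 68, 68]
+    → [68, 136]
swap → [136, 68]
dup  → [136, 68, 68]
rot  → [68, 68, 136]
-5   → [68, 68, 136, -5]
*    → [68, 68, -680]

[68, 68, -680]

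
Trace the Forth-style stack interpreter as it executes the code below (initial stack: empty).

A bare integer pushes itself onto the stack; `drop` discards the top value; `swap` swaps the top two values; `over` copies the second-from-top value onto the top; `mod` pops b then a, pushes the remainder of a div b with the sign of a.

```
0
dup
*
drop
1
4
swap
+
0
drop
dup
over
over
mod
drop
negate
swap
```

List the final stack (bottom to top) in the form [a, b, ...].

[-5, 5]

0       [0]
dup     [0, 0]
*       [0]
drop    []
1       [1]
4       [1, 4]
swap    [4, 1]
+       [5]
0       [5, 0]
drop    [5]
dup     [5, 5]
over    [5, 5, 5]
over    [5, 5, 5, 5]
mod     [5, 5, 0]
drop    [5, 5]
negate  [5, -5]
swap    [-5, 5]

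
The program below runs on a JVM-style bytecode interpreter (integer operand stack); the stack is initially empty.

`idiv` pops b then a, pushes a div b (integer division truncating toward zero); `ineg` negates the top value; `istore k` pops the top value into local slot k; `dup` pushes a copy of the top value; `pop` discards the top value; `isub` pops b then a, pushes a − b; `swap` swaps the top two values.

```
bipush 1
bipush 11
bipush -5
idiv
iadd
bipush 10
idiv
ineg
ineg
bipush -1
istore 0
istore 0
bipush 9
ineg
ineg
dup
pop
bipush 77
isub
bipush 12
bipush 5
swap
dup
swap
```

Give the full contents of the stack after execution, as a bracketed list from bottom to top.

[-68, 5, 12, 12]

bipush 1  → 1
bipush 11 → 1 11
bipush -5 → 1 11 -5
idiv      → 1 -2
iadd      → -1
bipush 10 → -1 10
idiv      → 0
ineg      → 0
ineg      → 0
bipush -1 → 0 -1
istore 0  → 0
istore 0  → (empty)
bipush 9  → 9
ineg      → -9
ineg      → 9
dup       → 9 9
pop       → 9
bipush 77 → 9 77
isub      → -68
bipush 12 → -68 12
bipush 5  → -68 12 5
swap      → -68 5 12
dup       → -68 5 12 12
swap      → -68 5 12 12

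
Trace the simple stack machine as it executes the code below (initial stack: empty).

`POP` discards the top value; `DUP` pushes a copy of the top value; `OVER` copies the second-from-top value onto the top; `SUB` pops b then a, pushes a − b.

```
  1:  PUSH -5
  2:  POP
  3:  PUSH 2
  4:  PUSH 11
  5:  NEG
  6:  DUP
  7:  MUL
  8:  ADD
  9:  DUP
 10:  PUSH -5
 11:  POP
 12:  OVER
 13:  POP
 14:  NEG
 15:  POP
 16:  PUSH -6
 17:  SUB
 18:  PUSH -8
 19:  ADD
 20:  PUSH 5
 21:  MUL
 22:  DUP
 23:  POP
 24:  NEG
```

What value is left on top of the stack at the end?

-605

PUSH -5 → -5
POP     → (empty)
PUSH 2  → 2
PUSH 11 → 2 11
NEG     → 2 -11
DUP     → 2 -11 -11
MUL     → 2 121
ADD     → 123
DUP     → 123 123
PUSH -5 → 123 123 -5
POP     → 123 123
OVER    → 123 123 123
POP     → 123 123
NEG     → 123 -123
POP     → 123
PUSH -6 → 123 -6
SUB     → 129
PUSH -8 → 129 -8
ADD     → 121
PUSH 5  → 121 5
MUL     → 605
DUP     → 605 605
POP     → 605
NEG     → -605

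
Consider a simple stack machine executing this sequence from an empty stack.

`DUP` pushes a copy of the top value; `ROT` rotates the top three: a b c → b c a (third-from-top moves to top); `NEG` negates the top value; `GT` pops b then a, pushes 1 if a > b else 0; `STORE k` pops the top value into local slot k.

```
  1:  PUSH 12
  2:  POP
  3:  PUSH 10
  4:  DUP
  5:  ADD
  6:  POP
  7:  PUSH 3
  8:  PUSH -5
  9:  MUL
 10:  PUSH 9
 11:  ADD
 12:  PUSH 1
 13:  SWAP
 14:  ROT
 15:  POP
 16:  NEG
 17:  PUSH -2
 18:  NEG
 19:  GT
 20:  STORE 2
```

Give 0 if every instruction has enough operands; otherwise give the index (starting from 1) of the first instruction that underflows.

PUSH 12 -> [12]
POP     -> []
PUSH 10 -> [10]
DUP     -> [10, 10]
ADD     -> [20]
POP     -> []
PUSH 3  -> [3]
PUSH -5 -> [3, -5]
MUL     -> [-15]
PUSH 9  -> [-15, 9]
ADD     -> [-6]
PUSH 1  -> [-6, 1]
SWAP    -> [1, -6]
ROT  — needs 3 operands, stack has 2 → underflow

14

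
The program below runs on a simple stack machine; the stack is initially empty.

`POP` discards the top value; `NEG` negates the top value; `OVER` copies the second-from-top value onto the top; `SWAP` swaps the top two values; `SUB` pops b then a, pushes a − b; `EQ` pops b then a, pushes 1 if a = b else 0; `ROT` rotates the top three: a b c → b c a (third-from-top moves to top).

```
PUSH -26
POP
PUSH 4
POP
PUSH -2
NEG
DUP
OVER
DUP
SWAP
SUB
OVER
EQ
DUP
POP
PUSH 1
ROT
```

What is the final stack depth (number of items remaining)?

4

PUSH -26 -> [-26]
POP      -> []
PUSH 4   -> [4]
POP      -> []
PUSH -2  -> [-2]
NEG      -> [2]
DUP      -> [2, 2]
OVER     -> [2, 2, 2]
DUP      -> [2, 2, 2, 2]
SWAP     -> [2, 2, 2, 2]
SUB      -> [2, 2, 0]
OVER     -> [2, 2, 0, 2]
EQ       -> [2, 2, 0]
DUP      -> [2, 2, 0, 0]
POP      -> [2, 2, 0]
PUSH 1   -> [2, 2, 0, 1]
ROT      -> [2, 0, 1, 2]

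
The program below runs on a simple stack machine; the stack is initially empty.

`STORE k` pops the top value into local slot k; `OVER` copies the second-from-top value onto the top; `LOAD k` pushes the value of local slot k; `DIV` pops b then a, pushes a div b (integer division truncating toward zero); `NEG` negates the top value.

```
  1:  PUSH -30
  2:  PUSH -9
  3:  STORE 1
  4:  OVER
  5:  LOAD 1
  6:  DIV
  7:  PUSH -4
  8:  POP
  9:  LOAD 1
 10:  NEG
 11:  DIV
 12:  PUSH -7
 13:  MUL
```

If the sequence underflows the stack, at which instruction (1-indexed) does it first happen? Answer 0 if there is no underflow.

4

PUSH -30 → [-30]
PUSH -9  → [-30, -9]
STORE 1  → [-30]
OVER  — needs 2 operands, stack has 1 → underflow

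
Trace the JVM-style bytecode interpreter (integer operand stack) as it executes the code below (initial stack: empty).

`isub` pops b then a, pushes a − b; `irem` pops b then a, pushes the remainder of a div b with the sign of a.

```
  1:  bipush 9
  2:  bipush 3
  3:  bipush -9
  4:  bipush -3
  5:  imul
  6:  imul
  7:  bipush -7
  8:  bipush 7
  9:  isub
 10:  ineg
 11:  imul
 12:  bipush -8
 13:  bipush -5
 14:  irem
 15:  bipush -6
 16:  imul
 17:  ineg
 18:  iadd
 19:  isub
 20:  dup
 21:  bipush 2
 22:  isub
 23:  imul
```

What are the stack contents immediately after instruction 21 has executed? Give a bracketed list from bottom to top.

[-1107, -1107, 2]

bipush 9  -> 9
bipush 3  -> 9 3
bipush -9 -> 9 3 -9
bipush -3 -> 9 3 -9 -3
imul      -> 9 3 27
imul      -> 9 81
bipush -7 -> 9 81 -7
bipush 7  -> 9 81 -7 7
isub      -> 9 81 -14
ineg      -> 9 81 14
imul      -> 9 1134
bipush -8 -> 9 1134 -8
bipush -5 -> 9 1134 -8 -5
irem      -> 9 1134 -3
bipush -6 -> 9 1134 -3 -6
imul      -> 9 1134 18
ineg      -> 9 1134 -18
iadd      -> 9 1116
isub      -> -1107
dup       -> -1107 -1107
bipush 2  -> -1107 -1107 2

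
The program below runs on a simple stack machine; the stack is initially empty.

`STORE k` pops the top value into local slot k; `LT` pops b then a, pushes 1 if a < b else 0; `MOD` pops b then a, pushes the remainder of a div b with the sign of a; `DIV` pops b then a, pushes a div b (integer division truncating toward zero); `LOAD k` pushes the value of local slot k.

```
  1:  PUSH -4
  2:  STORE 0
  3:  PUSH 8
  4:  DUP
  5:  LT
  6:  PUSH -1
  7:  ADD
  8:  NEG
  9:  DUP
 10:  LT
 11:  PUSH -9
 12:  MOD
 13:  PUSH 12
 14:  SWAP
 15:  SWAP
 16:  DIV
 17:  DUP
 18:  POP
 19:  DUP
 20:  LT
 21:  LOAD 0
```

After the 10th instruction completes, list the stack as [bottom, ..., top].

[0]

PUSH -4 → [-4]
STORE 0 → []
PUSH 8  → [8]
DUP     → [8, 8]
LT      → [0]
PUSH -1 → [0, -1]
ADD     → [-1]
NEG     → [1]
DUP     → [1, 1]
LT      → [0]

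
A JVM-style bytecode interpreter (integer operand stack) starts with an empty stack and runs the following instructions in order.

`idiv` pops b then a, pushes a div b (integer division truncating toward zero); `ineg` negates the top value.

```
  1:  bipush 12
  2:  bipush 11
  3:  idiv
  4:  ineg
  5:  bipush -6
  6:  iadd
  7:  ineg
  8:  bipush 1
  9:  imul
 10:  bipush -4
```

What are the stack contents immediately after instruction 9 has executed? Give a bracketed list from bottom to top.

bipush 12 : [12]
bipush 11 : [12, 11]
idiv      : [1]
ineg      : [-1]
bipush -6 : [-1, -6]
iadd      : [-7]
ineg      : [7]
bipush 1  : [7, 1]
imul      : [7]

[7]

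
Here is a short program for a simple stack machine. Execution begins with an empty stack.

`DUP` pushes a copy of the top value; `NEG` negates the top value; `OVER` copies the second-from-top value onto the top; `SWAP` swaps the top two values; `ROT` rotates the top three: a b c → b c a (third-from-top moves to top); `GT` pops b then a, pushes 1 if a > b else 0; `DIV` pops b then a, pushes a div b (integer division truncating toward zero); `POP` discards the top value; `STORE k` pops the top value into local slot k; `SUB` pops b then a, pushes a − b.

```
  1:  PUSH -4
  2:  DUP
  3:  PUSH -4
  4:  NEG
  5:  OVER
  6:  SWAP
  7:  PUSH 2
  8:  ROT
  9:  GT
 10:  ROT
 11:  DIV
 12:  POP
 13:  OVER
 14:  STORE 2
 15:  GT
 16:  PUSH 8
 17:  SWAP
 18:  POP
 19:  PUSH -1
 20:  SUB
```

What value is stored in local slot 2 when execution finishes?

PUSH -4  -4
DUP      -4 -4
PUSH -4  -4 -4 -4
NEG      -4 -4 4
OVER     -4 -4 4 -4
SWAP     -4 -4 -4 4
PUSH 2   -4 -4 -4 4 2
ROT      -4 -4 4 2 -4
GT       -4 -4 4 1
ROT      -4 4 1 -4
DIV      -4 4 0
POP      -4 4
OVER     -4 4 -4
STORE 2  -4 4
GT       0
PUSH 8   0 8
SWAP     8 0
POP      8
PUSH -1  8 -1
SUB      9

-4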